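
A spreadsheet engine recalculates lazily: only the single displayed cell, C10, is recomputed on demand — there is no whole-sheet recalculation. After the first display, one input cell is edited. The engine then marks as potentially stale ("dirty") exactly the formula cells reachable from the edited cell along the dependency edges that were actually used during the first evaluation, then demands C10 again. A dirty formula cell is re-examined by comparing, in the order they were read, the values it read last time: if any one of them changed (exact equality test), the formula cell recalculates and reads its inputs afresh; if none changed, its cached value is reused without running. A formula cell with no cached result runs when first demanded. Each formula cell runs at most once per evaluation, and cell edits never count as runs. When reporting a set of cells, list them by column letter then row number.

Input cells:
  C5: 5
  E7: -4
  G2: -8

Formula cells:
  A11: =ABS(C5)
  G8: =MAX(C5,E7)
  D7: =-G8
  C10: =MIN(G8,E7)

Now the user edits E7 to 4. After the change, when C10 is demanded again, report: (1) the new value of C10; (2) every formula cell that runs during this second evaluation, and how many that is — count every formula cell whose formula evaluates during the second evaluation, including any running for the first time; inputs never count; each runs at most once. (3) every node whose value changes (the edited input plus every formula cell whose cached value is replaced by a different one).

First evaluation (everything demanded from the output):
  G8 = MAX(5, -4) = 5
  C10 = MIN(5, -4) = -4

Propagation after the edit:
  G8: runs — E7 -4->4; result 5 (same value as before).
  C10: runs — E7 -4->4; result 4.

New value of C10: 4.
Formula cells that run: C10, G8 — 2 in total.
Values that change: C10, E7.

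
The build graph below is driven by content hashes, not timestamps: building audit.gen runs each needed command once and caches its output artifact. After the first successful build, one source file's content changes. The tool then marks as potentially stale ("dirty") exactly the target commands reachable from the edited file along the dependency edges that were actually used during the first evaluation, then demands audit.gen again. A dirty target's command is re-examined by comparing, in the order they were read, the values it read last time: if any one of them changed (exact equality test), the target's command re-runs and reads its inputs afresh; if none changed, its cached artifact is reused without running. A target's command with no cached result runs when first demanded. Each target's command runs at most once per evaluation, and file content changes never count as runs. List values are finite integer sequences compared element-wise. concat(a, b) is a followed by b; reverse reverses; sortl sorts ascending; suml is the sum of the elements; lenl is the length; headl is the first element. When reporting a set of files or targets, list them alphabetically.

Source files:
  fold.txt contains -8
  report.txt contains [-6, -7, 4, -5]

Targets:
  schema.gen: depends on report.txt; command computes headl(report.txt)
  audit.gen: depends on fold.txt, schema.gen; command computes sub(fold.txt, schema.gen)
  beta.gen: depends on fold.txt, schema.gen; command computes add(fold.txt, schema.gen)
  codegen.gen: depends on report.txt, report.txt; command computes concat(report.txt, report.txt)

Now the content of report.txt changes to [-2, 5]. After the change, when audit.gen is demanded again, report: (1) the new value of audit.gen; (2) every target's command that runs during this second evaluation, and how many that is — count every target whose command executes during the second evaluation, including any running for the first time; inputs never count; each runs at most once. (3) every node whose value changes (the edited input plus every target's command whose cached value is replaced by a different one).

Initial pass — values computed on the first demand:
  schema.gen = headl([-6, -7, 4, -5]) = -6
  audit.gen = sub(-8, -6) = -2

Second demand — change propagation:
  schema.gen: re-runs because report.txt [-6, -7, 4, -5]->[-2, 5]; new result -2.
  audit.gen: re-runs because schema.gen -6->-2; new result -6.

audit.gen now evaluates to -6.
Run set: audit.gen, schema.gen (2 run).
Changed values: audit.gen, report.txt, schema.gen.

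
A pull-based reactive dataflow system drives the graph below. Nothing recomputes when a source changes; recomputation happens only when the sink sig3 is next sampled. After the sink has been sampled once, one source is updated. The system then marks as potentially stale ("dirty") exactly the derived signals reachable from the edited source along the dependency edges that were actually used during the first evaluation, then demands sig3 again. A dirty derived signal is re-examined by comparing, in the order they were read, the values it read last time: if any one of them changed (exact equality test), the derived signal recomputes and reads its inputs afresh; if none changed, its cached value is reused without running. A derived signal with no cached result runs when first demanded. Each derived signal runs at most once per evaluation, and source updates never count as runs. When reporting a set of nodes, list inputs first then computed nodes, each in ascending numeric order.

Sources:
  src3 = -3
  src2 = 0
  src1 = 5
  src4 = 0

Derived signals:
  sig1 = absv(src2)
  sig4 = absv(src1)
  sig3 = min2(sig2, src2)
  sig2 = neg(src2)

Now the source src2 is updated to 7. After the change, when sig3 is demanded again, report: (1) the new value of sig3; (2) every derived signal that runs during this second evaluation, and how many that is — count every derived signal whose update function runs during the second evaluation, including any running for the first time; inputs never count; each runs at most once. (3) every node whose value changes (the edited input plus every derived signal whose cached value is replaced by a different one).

New value of sig3: -7.
Derived signals that run: sig2, sig3 — 2 in total.
Values that change: src2, sig2, sig3.

First evaluation (everything demanded from the output):
  sig2 = neg(0) = 0
  sig3 = min2(0, 0) = 0

Propagation after the edit:
  sig2: runs — src2 0->7; result -7.
  sig3: runs — sig2 0->-7; src2 0->7; result -7.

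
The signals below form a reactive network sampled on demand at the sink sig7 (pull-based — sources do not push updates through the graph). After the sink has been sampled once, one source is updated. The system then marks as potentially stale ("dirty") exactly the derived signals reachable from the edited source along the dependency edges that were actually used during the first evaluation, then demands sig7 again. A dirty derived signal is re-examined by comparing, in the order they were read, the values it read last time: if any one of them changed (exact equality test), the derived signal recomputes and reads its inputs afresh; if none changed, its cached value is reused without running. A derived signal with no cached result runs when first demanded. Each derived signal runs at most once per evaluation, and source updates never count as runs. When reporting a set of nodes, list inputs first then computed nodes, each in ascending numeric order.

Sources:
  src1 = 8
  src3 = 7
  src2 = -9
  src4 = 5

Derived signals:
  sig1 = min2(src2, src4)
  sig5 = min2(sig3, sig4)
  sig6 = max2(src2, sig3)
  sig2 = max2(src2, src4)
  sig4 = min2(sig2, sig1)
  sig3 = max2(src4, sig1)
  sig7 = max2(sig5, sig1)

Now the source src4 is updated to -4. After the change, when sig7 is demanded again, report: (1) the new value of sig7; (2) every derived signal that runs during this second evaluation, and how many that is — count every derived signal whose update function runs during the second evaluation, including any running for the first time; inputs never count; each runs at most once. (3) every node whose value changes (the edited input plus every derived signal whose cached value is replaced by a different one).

Initial pass — values computed on the first demand:
  sig1 = min2(-9, 5) = -9
  sig2 = max2(-9, 5) = 5
  sig3 = max2(5, -9) = 5
  sig4 = min2(5, -9) = -9
  sig5 = min2(5, -9) = -9
  sig7 = max2(-9, -9) = -9

Second demand — change propagation:
  sig1: re-runs because src4 5->-4; new result -9 (unchanged).
  sig2: re-runs because src4 5->-4; new result -4.
  sig3: re-runs because src4 5->-4; new result -4.
  sig4: re-runs because sig2 5->-4; new result -9 (unchanged).
  sig5: re-runs because sig3 5->-4; new result -9 (unchanged).
  sig7: re-examined; everything it read last time is the same (sig5 unchanged, sig1 unchanged) — cache -9 kept, no run.

The important point: at sig7 every value read last time is unchanged, so the dirty flag clears without a run.

sig7 now evaluates to -9.
Run set: sig1, sig2, sig3, sig4, sig5 (5 run).
Changed values: src4, sig2, sig3.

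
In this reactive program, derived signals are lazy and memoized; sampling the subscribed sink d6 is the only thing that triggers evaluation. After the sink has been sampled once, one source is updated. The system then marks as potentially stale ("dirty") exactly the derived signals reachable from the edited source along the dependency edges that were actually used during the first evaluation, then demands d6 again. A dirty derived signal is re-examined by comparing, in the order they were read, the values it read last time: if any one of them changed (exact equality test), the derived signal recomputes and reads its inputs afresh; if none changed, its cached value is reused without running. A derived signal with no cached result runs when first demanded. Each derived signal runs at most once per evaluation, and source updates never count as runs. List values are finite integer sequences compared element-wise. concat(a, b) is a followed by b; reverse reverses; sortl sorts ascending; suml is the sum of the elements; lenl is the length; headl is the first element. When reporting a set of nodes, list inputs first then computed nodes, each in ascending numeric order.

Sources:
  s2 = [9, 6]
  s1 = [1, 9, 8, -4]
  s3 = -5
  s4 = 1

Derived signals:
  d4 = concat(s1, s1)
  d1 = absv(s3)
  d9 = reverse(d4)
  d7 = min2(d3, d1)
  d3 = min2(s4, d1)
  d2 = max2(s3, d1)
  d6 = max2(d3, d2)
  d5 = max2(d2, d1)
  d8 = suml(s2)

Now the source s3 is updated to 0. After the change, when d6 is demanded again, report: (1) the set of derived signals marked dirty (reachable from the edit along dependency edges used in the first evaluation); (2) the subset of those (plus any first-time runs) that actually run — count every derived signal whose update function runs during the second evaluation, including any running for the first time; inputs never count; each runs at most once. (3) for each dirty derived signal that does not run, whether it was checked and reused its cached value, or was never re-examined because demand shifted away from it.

The edit dirties: d1, d2, d3, d6.
4 derived signals run: d1, d2, d3, d6.
No dirty derived signal escaped a run.

First demand of the output computes:
  d1 = absv(-5) = 5
  d2 = max2(-5, 5) = 5
  d3 = min2(1, 5) = 1
  d6 = max2(1, 5) = 5

After the edit, cleaning proceeds:
  d1: a read changed (s3 -5->0) — executes, giving 0.
  d2: a read changed (s3 -5->0; d1 5->0) — executes, giving 0.
  d3: a read changed (d1 5->0) — executes, giving 0.
  d6: a read changed (d3 1->0; d2 5->0) — executes, giving 0.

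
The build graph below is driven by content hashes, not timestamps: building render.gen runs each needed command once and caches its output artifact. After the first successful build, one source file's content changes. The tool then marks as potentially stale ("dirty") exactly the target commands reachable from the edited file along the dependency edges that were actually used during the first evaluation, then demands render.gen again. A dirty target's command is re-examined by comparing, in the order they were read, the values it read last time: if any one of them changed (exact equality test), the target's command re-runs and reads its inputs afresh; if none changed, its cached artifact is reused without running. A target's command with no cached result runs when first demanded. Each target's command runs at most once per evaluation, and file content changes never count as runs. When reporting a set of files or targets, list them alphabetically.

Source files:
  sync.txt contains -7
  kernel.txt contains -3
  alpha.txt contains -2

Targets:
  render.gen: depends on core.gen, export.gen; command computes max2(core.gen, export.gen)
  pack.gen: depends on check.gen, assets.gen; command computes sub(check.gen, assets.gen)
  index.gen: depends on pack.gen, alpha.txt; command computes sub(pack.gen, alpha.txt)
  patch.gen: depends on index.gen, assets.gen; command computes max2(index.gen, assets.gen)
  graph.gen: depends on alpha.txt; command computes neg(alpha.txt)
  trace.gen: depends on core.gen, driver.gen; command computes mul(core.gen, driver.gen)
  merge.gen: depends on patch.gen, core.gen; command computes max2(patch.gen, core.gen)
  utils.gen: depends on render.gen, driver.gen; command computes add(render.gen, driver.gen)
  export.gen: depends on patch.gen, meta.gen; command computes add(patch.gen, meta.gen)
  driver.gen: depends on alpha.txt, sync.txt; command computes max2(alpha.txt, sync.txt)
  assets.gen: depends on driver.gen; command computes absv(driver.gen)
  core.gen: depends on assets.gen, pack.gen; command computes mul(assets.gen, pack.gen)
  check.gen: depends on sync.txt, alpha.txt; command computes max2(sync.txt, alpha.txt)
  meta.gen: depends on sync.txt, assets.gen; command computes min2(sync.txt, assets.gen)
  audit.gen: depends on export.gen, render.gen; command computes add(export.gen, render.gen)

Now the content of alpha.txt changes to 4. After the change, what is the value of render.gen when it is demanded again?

render.gen now evaluates to 0.

Initial pass — values computed on the first demand:
  check.gen = max2(-7, -2) = -2
  driver.gen = max2(-2, -7) = -2
  assets.gen = absv(-2) = 2
  meta.gen = min2(-7, 2) = -7
  pack.gen = sub(-2, 2) = -4
  core.gen = mul(2, -4) = -8
  index.gen = sub(-4, -2) = -2
  patch.gen = max2(-2, 2) = 2
  export.gen = add(2, -7) = -5
  render.gen = max2(-8, -5) = -5

Second demand — change propagation:
  check.gen: re-runs because alpha.txt -2->4; new result 4.
  driver.gen: re-runs because alpha.txt -2->4; new result 4.
  assets.gen: re-runs because driver.gen -2->4; new result 4.
  meta.gen: re-runs because assets.gen 2->4; new result -7 (unchanged).
  pack.gen: re-runs because check.gen -2->4; assets.gen 2->4; new result 0.
  core.gen: re-runs because assets.gen 2->4; pack.gen -4->0; new result 0.
  index.gen: re-runs because pack.gen -4->0; alpha.txt -2->4; new result -4.
  patch.gen: re-runs because index.gen -2->-4; assets.gen 2->4; new result 4.
  export.gen: re-runs because patch.gen 2->4; new result -3.
  render.gen: re-runs because core.gen -8->0; export.gen -5->-3; new result 0.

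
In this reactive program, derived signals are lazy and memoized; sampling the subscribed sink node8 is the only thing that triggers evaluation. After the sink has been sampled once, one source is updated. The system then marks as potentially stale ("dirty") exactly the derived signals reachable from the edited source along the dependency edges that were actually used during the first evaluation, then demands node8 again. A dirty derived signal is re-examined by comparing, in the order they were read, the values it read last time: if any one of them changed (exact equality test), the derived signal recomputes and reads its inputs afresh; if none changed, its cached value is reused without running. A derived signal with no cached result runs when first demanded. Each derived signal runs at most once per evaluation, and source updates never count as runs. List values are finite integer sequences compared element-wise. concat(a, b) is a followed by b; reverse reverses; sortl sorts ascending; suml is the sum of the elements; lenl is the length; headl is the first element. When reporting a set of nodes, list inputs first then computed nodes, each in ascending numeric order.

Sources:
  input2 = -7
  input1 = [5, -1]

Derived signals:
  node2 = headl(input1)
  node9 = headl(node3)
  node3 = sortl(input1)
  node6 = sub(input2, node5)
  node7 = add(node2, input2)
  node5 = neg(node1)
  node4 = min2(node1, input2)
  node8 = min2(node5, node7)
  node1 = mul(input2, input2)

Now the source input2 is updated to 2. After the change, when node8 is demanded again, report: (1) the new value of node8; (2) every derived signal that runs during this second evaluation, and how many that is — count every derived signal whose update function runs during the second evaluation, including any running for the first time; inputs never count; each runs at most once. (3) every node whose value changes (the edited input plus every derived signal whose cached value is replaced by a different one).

Demanding node8 again yields -4.
4 derived signals run: node1, node5, node7, node8.
The nodes whose values change: input2, node1, node5, node7, node8.

First demand of the output computes:
  node1 = mul(-7, -7) = 49
  node2 = headl([5, -1]) = 5
  node5 = neg(49) = -49
  node7 = add(5, -7) = -2
  node8 = min2(-49, -2) = -49

After the edit, cleaning proceeds:
  node1: a read changed (input2 -7->2; input2 -7->2) — executes, giving 4.
  node5: a read changed (node1 49->4) — executes, giving -4.
  node7: a read changed (input2 -7->2) — executes, giving 7.
  node8: a read changed (node5 -49->-4; node7 -2->7) — executes, giving -4.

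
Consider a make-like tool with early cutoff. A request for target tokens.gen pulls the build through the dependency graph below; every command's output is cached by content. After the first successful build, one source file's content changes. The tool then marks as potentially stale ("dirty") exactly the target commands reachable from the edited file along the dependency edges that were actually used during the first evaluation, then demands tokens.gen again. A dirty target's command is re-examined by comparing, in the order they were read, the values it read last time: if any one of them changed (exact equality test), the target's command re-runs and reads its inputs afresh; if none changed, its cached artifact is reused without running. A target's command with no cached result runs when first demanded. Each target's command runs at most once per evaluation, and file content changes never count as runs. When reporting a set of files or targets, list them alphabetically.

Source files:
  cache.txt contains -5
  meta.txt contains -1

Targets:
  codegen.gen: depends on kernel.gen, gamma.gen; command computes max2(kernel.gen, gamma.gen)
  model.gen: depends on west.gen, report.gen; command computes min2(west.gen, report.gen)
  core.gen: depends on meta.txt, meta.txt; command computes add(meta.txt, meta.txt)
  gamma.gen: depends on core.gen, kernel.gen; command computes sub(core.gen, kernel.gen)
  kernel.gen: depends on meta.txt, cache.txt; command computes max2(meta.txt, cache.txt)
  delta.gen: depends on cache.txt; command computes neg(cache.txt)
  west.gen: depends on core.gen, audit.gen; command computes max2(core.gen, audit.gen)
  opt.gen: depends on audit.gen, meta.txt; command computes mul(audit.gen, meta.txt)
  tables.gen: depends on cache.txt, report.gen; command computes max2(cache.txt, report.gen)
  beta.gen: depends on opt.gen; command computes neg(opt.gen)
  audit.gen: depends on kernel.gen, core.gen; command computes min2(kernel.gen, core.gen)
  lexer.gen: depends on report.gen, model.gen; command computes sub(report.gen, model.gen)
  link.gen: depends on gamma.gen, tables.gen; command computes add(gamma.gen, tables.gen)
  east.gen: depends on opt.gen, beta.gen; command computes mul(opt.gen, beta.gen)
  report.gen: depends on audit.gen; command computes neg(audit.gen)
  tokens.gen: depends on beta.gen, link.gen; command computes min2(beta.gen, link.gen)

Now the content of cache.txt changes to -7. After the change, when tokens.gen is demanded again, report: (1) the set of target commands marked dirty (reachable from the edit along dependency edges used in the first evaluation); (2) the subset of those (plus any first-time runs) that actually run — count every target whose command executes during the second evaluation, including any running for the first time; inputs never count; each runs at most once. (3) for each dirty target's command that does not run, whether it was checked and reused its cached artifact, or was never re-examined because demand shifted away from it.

The edit dirties: audit.gen, beta.gen, gamma.gen, kernel.gen, link.gen, opt.gen, report.gen, tables.gen, tokens.gen.
2 target commands run: kernel.gen, tables.gen.
Cache hits after checking: audit.gen, beta.gen, gamma.gen, link.gen, opt.gen, report.gen, tokens.gen.
Note where the cutoff bites: gamma.gen is checked, finds nothing changed, and keeps its cache.

First demand of the output computes:
  core.gen = add(-1, -1) = -2
  kernel.gen = max2(-1, -5) = -1
  audit.gen = min2(-1, -2) = -2
  gamma.gen = sub(-2, -1) = -1
  opt.gen = mul(-2, -1) = 2
  beta.gen = neg(2) = -2
  report.gen = neg(-2) = 2
  tables.gen = max2(-5, 2) = 2
  link.gen = add(-1, 2) = 1
  tokens.gen = min2(-2, 1) = -2

After the edit, cleaning proceeds:
  kernel.gen: a read changed (cache.txt -5->-7) — executes, giving -1 — identical to its old value.
  audit.gen: dirty, but its reads are unchanged (kernel.gen unchanged, core.gen unchanged); cached -2 stands.
  gamma.gen: dirty, but its reads are unchanged (core.gen unchanged, kernel.gen unchanged); cached -1 stands.
  opt.gen: dirty, but its reads are unchanged (audit.gen unchanged, meta.txt unchanged); cached 2 stands.
  beta.gen: dirty, but its reads are unchanged (opt.gen unchanged); cached -2 stands.
  report.gen: dirty, but its reads are unchanged (audit.gen unchanged); cached 2 stands.
  tables.gen: a read changed (cache.txt -5->-7) — executes, giving 2 — identical to its old value.
  link.gen: dirty, but its reads are unchanged (gamma.gen unchanged, tables.gen unchanged); cached 1 stands.
  tokens.gen: dirty, but its reads are unchanged (beta.gen unchanged, link.gen unchanged); cached -2 stands.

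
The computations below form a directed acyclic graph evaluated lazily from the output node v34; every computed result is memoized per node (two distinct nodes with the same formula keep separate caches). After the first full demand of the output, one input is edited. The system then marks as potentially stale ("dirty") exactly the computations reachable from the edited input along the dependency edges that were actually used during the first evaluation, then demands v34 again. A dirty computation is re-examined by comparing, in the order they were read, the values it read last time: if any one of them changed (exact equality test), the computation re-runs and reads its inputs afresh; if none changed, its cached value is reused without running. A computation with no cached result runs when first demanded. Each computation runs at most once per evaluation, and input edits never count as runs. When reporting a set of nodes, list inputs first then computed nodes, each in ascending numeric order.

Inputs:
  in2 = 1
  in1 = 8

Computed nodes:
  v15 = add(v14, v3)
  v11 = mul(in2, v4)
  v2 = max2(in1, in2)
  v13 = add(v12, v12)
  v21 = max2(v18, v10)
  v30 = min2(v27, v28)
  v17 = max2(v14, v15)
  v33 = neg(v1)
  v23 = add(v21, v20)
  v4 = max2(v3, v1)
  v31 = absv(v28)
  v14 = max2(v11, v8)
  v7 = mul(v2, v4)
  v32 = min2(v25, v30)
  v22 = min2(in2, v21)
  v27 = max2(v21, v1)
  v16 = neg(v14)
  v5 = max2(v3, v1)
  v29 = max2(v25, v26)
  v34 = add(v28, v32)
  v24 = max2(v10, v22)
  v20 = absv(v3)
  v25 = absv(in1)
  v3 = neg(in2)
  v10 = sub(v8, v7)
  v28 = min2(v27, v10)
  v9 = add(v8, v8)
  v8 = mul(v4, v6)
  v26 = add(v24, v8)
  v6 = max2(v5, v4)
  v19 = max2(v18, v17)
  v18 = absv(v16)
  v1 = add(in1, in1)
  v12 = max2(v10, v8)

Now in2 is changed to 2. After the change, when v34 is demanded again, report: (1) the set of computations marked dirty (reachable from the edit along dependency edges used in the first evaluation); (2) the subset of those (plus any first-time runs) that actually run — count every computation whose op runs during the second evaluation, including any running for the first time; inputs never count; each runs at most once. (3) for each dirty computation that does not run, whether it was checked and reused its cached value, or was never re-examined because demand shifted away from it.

The edit dirties: v2, v3, v4, v5, v6, v7, v8, v10, v11, v14, v16, v18, v21, v27, v28, v30, v32, v34.
6 computations run: v2, v3, v4, v5, v11, v14.
Cache hits after checking: v6, v7, v8, v10, v16, v18, v21, v27, v28, v30, v32, v34.
Note where the cutoff bites: v6 is checked, finds nothing changed, and keeps its cache.

First demand of the output computes:
  v1 = add(8, 8) = 16
  v2 = max2(8, 1) = 8
  v3 = neg(1) = -1
  v4 = max2(-1, 16) = 16
  v5 = max2(-1, 16) = 16
  v6 = max2(16, 16) = 16
  v7 = mul(8, 16) = 128
  v8 = mul(16, 16) = 256
  v10 = sub(256, 128) = 128
  v11 = mul(1, 16) = 16
  v14 = max2(16, 256) = 256
  v16 = neg(256) = -256
  v18 = absv(-256) = 256
  v21 = max2(256, 128) = 256
  v25 = absv(8) = 8
  v27 = max2(256, 16) = 256
  v28 = min2(256, 128) = 128
  v30 = min2(256, 128) = 128
  v32 = min2(8, 128) = 8
  v34 = add(128, 8) = 136

After the edit, cleaning proceeds:
  v2: a read changed (in2 1->2) — executes, giving 8 — identical to its old value.
  v3: a read changed (in2 1->2) — executes, giving -2.
  v4: a read changed (v3 -1->-2) — executes, giving 16 — identical to its old value.
  v5: a read changed (v3 -1->-2) — executes, giving 16 — identical to its old value.
  v6: dirty, but its reads are unchanged (v5 unchanged, v4 unchanged); cached 16 stands.
  v7: dirty, but its reads are unchanged (v2 unchanged, v4 unchanged); cached 128 stands.
  v8: dirty, but its reads are unchanged (v4 unchanged, v6 unchanged); cached 256 stands.
  v10: dirty, but its reads are unchanged (v8 unchanged, v7 unchanged); cached 128 stands.
  v11: a read changed (in2 1->2) — executes, giving 32.
  v14: a read changed (v11 16->32) — executes, giving 256 — identical to its old value.
  v16: dirty, but its reads are unchanged (v14 unchanged); cached -256 stands.
  v18: dirty, but its reads are unchanged (v16 unchanged); cached 256 stands.
  v21: dirty, but its reads are unchanged (v18 unchanged, v10 unchanged); cached 256 stands.
  v27: dirty, but its reads are unchanged (v21 unchanged, v1 unchanged); cached 256 stands.
  v28: dirty, but its reads are unchanged (v27 unchanged, v10 unchanged); cached 128 stands.
  v30: dirty, but its reads are unchanged (v27 unchanged, v28 unchanged); cached 128 stands.
  v32: dirty, but its reads are unchanged (v25 unchanged, v30 unchanged); cached 8 stands.
  v34: dirty, but its reads are unchanged (v28 unchanged, v32 unchanged); cached 136 stands.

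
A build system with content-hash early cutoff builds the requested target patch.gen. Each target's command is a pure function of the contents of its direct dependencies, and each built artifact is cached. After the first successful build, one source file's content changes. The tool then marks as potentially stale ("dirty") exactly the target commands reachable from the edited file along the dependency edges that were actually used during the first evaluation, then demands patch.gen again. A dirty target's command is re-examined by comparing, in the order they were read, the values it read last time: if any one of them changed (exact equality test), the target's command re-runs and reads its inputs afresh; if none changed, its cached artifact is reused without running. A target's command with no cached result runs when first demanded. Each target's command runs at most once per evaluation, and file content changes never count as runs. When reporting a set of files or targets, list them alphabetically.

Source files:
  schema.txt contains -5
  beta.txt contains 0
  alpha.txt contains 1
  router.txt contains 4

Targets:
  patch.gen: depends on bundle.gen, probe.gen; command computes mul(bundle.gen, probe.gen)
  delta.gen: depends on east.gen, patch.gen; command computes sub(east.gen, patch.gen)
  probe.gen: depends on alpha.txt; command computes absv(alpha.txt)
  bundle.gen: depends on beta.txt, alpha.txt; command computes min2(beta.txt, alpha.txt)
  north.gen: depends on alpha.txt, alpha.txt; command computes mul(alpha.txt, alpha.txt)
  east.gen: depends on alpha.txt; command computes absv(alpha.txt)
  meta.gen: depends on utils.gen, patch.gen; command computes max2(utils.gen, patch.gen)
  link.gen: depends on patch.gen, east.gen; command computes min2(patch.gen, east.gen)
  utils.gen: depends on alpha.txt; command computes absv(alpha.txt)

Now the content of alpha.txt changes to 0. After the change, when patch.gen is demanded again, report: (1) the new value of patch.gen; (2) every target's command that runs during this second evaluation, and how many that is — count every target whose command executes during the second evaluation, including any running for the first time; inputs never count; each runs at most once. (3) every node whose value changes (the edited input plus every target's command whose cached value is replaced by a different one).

New value of patch.gen: 0.
Target commands that run: bundle.gen, patch.gen, probe.gen — 3 in total.
Values that change: alpha.txt, probe.gen.

First evaluation (everything demanded from the output):
  bundle.gen = min2(0, 1) = 0
  probe.gen = absv(1) = 1
  patch.gen = mul(0, 1) = 0

Propagation after the edit:
  bundle.gen: runs — alpha.txt 1->0; result 0 (same value as before).
  probe.gen: runs — alpha.txt 1->0; result 0.
  patch.gen: runs — probe.gen 1->0; result 0 (same value as before).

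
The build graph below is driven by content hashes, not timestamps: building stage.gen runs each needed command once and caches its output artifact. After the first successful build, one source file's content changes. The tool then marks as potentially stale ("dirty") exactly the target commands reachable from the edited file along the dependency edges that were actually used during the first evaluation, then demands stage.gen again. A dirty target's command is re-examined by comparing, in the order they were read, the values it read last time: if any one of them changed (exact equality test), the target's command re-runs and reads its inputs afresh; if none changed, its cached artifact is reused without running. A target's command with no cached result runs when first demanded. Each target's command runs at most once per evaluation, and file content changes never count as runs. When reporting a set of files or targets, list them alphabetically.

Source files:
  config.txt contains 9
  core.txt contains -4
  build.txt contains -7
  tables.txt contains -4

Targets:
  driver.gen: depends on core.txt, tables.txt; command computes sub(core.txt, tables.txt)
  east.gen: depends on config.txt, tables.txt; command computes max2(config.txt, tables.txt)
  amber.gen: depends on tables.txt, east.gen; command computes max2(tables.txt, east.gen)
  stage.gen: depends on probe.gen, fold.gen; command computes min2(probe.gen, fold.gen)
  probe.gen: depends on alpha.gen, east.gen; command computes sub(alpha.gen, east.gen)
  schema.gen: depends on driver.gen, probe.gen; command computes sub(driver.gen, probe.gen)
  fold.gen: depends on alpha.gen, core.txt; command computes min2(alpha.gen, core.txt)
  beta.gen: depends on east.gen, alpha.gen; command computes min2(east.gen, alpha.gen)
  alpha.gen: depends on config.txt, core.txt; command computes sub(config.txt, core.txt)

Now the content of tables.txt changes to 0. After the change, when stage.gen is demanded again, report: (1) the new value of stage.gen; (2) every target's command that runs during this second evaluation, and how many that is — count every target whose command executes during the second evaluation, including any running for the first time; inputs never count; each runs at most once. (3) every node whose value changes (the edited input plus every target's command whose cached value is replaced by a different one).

Initial pass — values computed on the first demand:
  alpha.gen = sub(9, -4) = 13
  east.gen = max2(9, -4) = 9
  fold.gen = min2(13, -4) = -4
  probe.gen = sub(13, 9) = 4
  stage.gen = min2(4, -4) = -4

Second demand — change propagation:
  east.gen: re-runs because tables.txt -4->0; new result 9 (unchanged).
  probe.gen: re-examined; everything it read last time is the same (alpha.gen unchanged, east.gen unchanged) — cache 4 kept, no run.
  stage.gen: re-examined; everything it read last time is the same (probe.gen unchanged, fold.gen unchanged) — cache -4 kept, no run.

The important point: east.gen recomputes to an identical value, and the output ends up unchanged.

stage.gen now evaluates to -4.
Run set: east.gen (1 run).
Changed values: tables.txt.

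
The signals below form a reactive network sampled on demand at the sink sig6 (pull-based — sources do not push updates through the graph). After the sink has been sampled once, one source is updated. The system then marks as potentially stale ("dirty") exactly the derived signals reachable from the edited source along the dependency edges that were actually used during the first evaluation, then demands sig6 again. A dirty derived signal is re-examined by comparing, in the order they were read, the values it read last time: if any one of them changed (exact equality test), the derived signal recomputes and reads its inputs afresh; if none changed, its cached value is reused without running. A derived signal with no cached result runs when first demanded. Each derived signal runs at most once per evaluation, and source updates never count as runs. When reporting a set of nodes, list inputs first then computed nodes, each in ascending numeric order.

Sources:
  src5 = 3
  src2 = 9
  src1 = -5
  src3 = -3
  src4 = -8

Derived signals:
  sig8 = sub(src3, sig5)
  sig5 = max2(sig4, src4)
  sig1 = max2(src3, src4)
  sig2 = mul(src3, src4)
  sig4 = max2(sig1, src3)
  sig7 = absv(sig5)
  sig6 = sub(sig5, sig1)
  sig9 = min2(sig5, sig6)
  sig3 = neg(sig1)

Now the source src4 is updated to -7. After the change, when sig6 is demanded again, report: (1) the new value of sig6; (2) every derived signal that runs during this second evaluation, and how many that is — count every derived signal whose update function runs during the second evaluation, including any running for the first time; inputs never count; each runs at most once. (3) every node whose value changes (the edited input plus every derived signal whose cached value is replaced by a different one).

sig6 now evaluates to 0.
Run set: sig1, sig5 (2 run).
Changed values: src4.
The important point: at sig4 every value read last time is unchanged, so the dirty flag clears without a run.

Initial pass — values computed on the first demand:
  sig1 = max2(-3, -8) = -3
  sig4 = max2(-3, -3) = -3
  sig5 = max2(-3, -8) = -3
  sig6 = sub(-3, -3) = 0

Second demand — change propagation:
  sig1: re-runs because src4 -8->-7; new result -3 (unchanged).
  sig4: re-examined; everything it read last time is the same (sig1 unchanged, src3 unchanged) — cache -3 kept, no run.
  sig5: re-runs because src4 -8->-7; new result -3 (unchanged).
  sig6: re-examined; everything it read last time is the same (sig5 unchanged, sig1 unchanged) — cache 0 kept, no run.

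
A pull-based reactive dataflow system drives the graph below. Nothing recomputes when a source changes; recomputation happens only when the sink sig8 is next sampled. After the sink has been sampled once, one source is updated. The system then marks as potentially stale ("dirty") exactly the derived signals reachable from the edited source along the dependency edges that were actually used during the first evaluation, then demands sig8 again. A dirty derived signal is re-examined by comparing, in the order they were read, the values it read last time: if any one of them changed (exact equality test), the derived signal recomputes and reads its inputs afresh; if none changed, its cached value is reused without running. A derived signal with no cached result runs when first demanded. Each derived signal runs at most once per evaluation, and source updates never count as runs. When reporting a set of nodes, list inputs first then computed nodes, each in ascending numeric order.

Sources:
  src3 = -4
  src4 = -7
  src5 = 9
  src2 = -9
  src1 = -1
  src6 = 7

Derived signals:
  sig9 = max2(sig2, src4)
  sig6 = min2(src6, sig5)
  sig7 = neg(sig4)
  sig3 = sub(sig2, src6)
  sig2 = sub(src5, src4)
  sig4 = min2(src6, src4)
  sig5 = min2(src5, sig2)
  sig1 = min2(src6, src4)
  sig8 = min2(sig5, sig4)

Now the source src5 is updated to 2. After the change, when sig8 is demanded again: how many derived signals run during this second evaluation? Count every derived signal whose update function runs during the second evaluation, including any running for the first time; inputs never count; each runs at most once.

First evaluation (everything demanded from the output):
  sig2 = sub(9, -7) = 16
  sig4 = min2(7, -7) = -7
  sig5 = min2(9, 16) = 9
  sig8 = min2(9, -7) = -7

Propagation after the edit:
  sig2: runs — src5 9->2; result 9.
  sig5: runs — src5 9->2; sig2 16->9; result 2.
  sig8: runs — sig5 9->2; result -7 (same value as before).

Derived signals that run: sig2, sig5, sig8 — 3 in total.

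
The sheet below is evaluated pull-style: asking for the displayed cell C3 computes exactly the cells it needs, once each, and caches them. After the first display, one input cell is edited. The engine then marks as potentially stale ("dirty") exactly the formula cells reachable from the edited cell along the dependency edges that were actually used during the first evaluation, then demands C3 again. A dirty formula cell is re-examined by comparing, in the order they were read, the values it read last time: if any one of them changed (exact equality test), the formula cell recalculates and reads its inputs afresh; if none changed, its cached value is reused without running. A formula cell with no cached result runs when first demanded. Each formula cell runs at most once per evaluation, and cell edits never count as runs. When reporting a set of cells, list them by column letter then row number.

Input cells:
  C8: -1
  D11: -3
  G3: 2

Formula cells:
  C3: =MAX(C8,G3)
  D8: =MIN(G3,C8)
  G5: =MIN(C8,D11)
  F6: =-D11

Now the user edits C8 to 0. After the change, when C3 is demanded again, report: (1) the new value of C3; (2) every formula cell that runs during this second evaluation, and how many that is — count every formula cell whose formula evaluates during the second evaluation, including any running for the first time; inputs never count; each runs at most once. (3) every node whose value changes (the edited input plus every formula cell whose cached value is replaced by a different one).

First demand of the output computes:
  C3 = MAX(-1, 2) = 2

After the edit, cleaning proceeds:
  C3: a read changed (C8 -1->0) — executes, giving 2 — identical to its old value.

Demanding C3 again yields 2.
1 formula cells run: C3.
The nodes whose values change: C8.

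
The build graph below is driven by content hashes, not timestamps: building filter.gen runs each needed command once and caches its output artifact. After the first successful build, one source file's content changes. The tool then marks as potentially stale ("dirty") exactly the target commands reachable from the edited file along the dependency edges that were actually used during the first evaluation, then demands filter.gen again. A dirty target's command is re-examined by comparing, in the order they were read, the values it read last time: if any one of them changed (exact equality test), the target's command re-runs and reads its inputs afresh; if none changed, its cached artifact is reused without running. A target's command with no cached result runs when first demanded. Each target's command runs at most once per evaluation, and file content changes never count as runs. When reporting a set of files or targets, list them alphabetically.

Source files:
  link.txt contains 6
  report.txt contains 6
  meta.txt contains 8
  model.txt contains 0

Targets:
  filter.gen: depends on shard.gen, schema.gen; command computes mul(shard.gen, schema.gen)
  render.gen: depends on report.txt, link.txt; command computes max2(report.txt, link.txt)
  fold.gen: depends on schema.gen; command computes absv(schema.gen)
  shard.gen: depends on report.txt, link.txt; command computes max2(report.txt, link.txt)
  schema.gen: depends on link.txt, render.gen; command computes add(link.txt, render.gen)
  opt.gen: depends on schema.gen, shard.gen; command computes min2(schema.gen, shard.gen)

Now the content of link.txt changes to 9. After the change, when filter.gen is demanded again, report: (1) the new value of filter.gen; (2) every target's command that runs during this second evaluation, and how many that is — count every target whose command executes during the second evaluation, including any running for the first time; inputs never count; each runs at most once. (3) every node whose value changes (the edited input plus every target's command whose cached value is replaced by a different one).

filter.gen now evaluates to 162.
Run set: filter.gen, render.gen, schema.gen, shard.gen (4 run).
Changed values: filter.gen, link.txt, render.gen, schema.gen, shard.gen.

Initial pass — values computed on the first demand:
  render.gen = max2(6, 6) = 6
  schema.gen = add(6, 6) = 12
  shard.gen = max2(6, 6) = 6
  filter.gen = mul(6, 12) = 72

Second demand — change propagation:
  render.gen: re-runs because link.txt 6->9; new result 9.
  schema.gen: re-runs because link.txt 6->9; render.gen 6->9; new result 18.
  shard.gen: re-runs because link.txt 6->9; new result 9.
  filter.gen: re-runs because shard.gen 6->9; schema.gen 12->18; new result 162.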